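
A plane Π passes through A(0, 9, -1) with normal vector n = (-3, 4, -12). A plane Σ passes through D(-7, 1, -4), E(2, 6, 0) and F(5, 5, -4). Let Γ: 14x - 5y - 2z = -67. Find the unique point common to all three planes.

(-4, 3, -2)

Π: n·r = n·A gives -3x + 4y - 12z = 48.
DE = (9, 5, 4), DF = (12, 4, 0); a normal to Σ is DE × DF = (-16, 48, -24).
Using D: Σ has equation -16x + 48y - 24z = 256.
Solving the 3×3 linear system -3x + 4y - 12z = 48, -16x + 48y - 24z = 256, 14x - 5y - 2z = -67 (e.g. by elimination or Cramer's rule, determinant = 6280) gives (-4, 3, -2).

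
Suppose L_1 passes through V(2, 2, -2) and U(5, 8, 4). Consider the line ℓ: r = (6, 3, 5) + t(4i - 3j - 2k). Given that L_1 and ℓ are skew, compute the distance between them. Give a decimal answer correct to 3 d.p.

A direction vector for L_1 is U − V = (3, 6, 6).
Common perpendicular direction n = (3, 6, 6) × (4, -3, -2) = (6, 30, -33).
With w = (6, 3, 5) − (2, 2, -2) = (4, 1, 7), w · n = -177.
Distance = |w · n| / |n| = |-177| / √2025 ≈ 3.933.

3.933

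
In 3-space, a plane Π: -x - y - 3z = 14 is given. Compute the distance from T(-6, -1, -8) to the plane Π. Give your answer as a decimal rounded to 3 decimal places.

n·T − d = (-1)·(-6) + (-1)·(-1) + (-3)·(-8) − 14 = 17; |n| = √11.
Distance = |17| / √11 = 17/√11 ≈ 5.126.

5.126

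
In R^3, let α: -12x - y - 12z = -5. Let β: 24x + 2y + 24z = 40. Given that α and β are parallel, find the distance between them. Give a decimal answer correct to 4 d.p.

Rescale β by 1/(-2): -12x - y - 12z = -20. Then distance = |-5 − (-20)| / √289 ≈ 0.8824.

0.8824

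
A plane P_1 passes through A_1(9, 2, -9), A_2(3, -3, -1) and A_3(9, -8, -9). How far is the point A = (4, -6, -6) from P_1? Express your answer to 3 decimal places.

A_1A_2 = (-6, -5, 8), A_1A_3 = (0, -10, 0); a normal to P_1 is A_1A_2 × A_1A_3 = (80, 0, 60).
Using A_1: P_1 has equation 80x + 60z = 180.
n·A − d = (80)·(4) + (0)·(-6) + (60)·(-6) − 180 = -220; |n| = √10000.
Distance = |-220| / √10000 = 220/√10000 ≈ 2.200.

2.200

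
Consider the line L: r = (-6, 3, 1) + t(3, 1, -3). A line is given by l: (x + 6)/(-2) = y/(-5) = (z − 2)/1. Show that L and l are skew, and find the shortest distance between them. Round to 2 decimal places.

1.14

l has direction (-2, -5, 1) through (-6, 0, 2).
Common perpendicular direction n = (3, 1, -3) × (-2, -5, 1) = (-14, 3, -13).
With w = (-6, 0, 2) − (-6, 3, 1) = (0, -3, 1), w · n = -22.
Since n ≠ 0 the lines are not parallel, and w · n = -22 ≠ 0 so they do not intersect; hence they are skew.
Distance = |w · n| / |n| = |-22| / √374 ≈ 1.14.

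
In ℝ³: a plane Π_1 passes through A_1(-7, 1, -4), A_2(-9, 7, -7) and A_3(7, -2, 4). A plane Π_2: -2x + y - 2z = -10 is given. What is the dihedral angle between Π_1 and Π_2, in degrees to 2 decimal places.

79.02

A_1A_2 = (-2, 6, -3), A_1A_3 = (14, -3, 8); a normal to Π_1 is A_1A_2 × A_1A_3 = (39, -26, -78).
Using A_1: Π_1 has equation 39x - 26y - 78z = 13.
cos θ = |n₁·n₂| / (|n₁||n₂|) = |52| / (√8281 · √9).
θ = arccos(0.19048) ≈ 79.02°.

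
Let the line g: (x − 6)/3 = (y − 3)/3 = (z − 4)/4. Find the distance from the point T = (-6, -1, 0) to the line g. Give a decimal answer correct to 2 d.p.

g has direction (3, 3, 4) through (6, 3, 4).
Taking (6, 3, 4) on g with direction v = (3, 3, 4): w = T − (6, 3, 4) = (-12, -4, -4), and w × v = (-4, 36, -24).
Distance = |w × v| / |v| = √1888 / √34 ≈ 7.45.

7.45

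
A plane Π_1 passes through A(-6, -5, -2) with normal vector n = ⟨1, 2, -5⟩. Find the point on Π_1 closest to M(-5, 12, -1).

(-6, 10, 4)

Π_1: n·r = n·A gives x + 2y - 5z = -6.
Foot = M − λn with λ = (n·M − d)/|n|² = (24 − (-6))/30 = 1.
Foot = (-5, 12, -1) − 1·(1, 2, -5) = (-6, 10, 4).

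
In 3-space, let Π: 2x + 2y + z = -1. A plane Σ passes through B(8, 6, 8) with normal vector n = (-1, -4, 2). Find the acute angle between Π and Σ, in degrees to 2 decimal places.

Σ: n·r = n·B gives -x - 4y + 2z = -16.
cos θ = |n₁·n₂| / (|n₁||n₂|) = |-8| / (√9 · √21).
θ = arccos(0.58191) ≈ 54.41°.

54.41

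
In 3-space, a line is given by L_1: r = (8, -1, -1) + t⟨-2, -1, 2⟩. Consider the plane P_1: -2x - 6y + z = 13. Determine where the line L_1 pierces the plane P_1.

(4, -3, 3)

Substitute r = (8, -1, -1) + t(-2, -1, 2) into the plane: -11 + 12t = 13, so t = 2.
Intersection: (8, -1, -1) + 2·(-2, -1, 2) = (4, -3, 3).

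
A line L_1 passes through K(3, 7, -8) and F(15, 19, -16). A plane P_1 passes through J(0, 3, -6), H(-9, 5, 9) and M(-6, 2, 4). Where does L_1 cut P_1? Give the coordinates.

(0, 4, -6)

A direction vector for L_1 is F − K = (12, 12, -8).
JH = (-9, 2, 15), JM = (-6, -1, 10); a normal to P_1 is JH × JM = (35, 0, 21).
Using J: P_1 has equation 35x + 21z = -126.
Substitute r = (3, 7, -8) + t(12, 12, -8) into the plane: -63 + 252t = -126, so t = -1/4.
Intersection: (3, 7, -8) + (-1/4)·(12, 12, -8) = (0, 4, -6).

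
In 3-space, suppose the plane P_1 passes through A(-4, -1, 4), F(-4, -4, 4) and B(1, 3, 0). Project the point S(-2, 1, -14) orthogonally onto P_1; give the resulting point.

AF = (0, -3, 0), AB = (5, 4, -4); a normal to P_1 is AF × AB = (12, 0, 15).
Using A: P_1 has equation 12x + 15z = 12.
Foot = S − λn with λ = (n·S − d)/|n|² = (-234 − 12)/369 = -2/3.
Foot = (-2, 1, -14) − (-2/3)·(12, 0, 15) = (6, 1, -4).

(6, 1, -4)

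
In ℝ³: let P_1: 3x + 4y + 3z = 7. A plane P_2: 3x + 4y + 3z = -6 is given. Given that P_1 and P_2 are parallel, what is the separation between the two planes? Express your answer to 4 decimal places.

2.2295

Same normal n = (3, 4, 3) with |n| = √34; distance = |7 − (-6)| / |n| = 13/√34 ≈ 2.2295.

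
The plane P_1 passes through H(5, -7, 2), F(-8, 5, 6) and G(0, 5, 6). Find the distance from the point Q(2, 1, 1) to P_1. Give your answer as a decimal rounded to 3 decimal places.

HF = (-13, 12, 4), HG = (-5, 12, 4); a normal to P_1 is HF × HG = (0, 32, -96).
Using H: P_1 has equation 32y - 96z = -416.
n·Q − d = (0)·(2) + (32)·(1) + (-96)·(1) − (-416) = 352; |n| = √10240.
Distance = |352| / √10240 = 352/√10240 ≈ 3.479.

3.479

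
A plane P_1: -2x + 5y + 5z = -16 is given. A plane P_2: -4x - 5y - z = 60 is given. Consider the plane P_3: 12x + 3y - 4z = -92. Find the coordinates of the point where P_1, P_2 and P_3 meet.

(-2, -12, 8)

Solving the 3×3 linear system -2x + 5y + 5z = -16, -4x - 5y - z = 60, 12x + 3y - 4z = -92 (e.g. by elimination or Cramer's rule, determinant = 54) gives (-2, -12, 8).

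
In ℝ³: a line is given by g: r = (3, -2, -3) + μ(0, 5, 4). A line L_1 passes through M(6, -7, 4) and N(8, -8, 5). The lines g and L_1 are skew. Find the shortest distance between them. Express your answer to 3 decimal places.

A direction vector for L_1 is N − M = (2, -1, 1).
Common perpendicular direction n = (0, 5, 4) × (2, -1, 1) = (9, 8, -10).
With w = (6, -7, 4) − (3, -2, -3) = (3, -5, 7), w · n = -83.
Distance = |w · n| / |n| = |-83| / √245 ≈ 5.303.

5.303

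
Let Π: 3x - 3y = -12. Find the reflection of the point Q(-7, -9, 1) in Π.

(-13, -3, 1)

λ = (n·Q − d)/|n|² = (6 − (-12))/18 = 1.
Reflection = Q − 2λn = (-7, -9, 1) − 2·(3, -3, 0) = (-13, -3, 1).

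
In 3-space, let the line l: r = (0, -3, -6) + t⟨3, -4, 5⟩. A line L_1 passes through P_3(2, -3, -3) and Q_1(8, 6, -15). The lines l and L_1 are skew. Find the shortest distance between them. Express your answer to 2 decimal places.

A direction vector for L_1 is Q_1 − P_3 = (6, 9, -12).
Common perpendicular direction n = (3, -4, 5) × (6, 9, -12) = (3, 66, 51).
With w = (2, -3, -3) − (0, -3, -6) = (2, 0, 3), w · n = 159.
Distance = |w · n| / |n| = |159| / √6966 ≈ 1.91.

1.91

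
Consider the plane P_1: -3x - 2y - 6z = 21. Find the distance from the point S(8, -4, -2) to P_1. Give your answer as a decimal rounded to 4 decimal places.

3.5714

n·S − d = (-3)·(8) + (-2)·(-4) + (-6)·(-2) − 21 = -25; |n| = √49.
Distance = |-25| / √49 = 25/√49 ≈ 3.5714.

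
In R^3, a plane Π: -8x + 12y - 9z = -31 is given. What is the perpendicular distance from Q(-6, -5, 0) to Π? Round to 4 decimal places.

1.1176

n·Q − d = (-8)·(-6) + (12)·(-5) + (-9)·(0) − (-31) = 19; |n| = √289.
Distance = |19| / √289 = 19/√289 ≈ 1.1176.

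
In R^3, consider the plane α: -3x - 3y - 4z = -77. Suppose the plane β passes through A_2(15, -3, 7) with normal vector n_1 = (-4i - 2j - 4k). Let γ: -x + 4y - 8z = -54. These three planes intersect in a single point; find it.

β: n_1·r = n_1·A_2 gives -4x - 2y - 4z = -82.
Solving the 3×3 linear system -3x - 3y - 4z = -77, -4x - 2y - 4z = -82, -x + 4y - 8z = -54 (e.g. by elimination or Cramer's rule, determinant = 60) gives (10, 5, 8).

(10, 5, 8)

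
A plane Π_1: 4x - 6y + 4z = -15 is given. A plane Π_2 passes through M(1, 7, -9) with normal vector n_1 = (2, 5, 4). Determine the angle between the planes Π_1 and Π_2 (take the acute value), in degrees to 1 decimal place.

83.8

Π_2: n_1·r = n_1·M gives 2x + 5y + 4z = 1.
cos θ = |n₁·n₂| / (|n₁||n₂|) = |-6| / (√68 · √45).
θ = arccos(0.10847) ≈ 83.8°.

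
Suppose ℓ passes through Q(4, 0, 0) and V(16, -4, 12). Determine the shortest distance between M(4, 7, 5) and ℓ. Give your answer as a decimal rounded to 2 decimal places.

A direction vector for ℓ is V − Q = (12, -4, 12).
Taking (4, 0, 0) on ℓ with direction v = (12, -4, 12): w = M − (4, 0, 0) = (0, 7, 5), and w × v = (104, 60, -84).
Distance = |w × v| / |v| = √21472 / √304 ≈ 8.40.

8.40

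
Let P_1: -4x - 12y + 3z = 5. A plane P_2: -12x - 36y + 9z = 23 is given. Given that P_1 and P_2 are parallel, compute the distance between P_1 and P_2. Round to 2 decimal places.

0.21

Rescale P_2 by 1/3: -4x - 12y + 3z = 23/3. Then distance = |5 − (23/3)| / √169 ≈ 0.21.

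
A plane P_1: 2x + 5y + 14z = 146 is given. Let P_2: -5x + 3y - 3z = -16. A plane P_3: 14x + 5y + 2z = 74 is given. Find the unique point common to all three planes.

Solving the 3×3 linear system 2x + 5y + 14z = 146, -5x + 3y - 3z = -16, 14x + 5y + 2z = 74 (e.g. by elimination or Cramer's rule, determinant = -1056) gives (2, 6, 8).

(2, 6, 8)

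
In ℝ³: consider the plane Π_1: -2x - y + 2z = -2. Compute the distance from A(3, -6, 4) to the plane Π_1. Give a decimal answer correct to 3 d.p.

3.333

n·A − d = (-2)·(3) + (-1)·(-6) + (2)·(4) − (-2) = 10; |n| = √9.
Distance = |10| / √9 = 10/√9 ≈ 3.333.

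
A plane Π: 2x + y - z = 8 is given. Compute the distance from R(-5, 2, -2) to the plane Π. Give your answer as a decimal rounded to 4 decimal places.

n·R − d = (2)·(-5) + (1)·(2) + (-1)·(-2) − 8 = -14; |n| = √6.
Distance = |-14| / √6 = 14/√6 ≈ 5.7155.

5.7155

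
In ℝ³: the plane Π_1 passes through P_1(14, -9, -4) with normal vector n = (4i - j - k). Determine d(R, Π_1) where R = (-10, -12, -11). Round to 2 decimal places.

Π_1: n·r = n·P_1 gives 4x - y - z = 69.
n·R − d = (4)·(-10) + (-1)·(-12) + (-1)·(-11) − 69 = -86; |n| = √18.
Distance = |-86| / √18 = 86/√18 ≈ 20.27.

20.27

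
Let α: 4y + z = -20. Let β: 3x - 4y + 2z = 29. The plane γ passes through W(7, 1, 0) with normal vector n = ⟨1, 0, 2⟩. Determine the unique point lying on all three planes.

(-1, -6, 4)

γ: n·r = n·W gives x + 2z = 7.
Solving the 3×3 linear system 4y + z = -20, 3x - 4y + 2z = 29, x + 2z = 7 (e.g. by elimination or Cramer's rule, determinant = -12) gives (-1, -6, 4).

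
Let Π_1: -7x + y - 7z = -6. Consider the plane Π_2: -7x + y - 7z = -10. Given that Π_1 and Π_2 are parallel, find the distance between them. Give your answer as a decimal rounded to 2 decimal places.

0.40

Same normal n = (-7, 1, -7) with |n| = √99; distance = |-6 − (-10)| / |n| = 4/√99 ≈ 0.40.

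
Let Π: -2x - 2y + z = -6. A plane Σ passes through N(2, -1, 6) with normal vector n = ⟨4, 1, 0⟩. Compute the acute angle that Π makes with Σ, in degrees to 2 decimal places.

Σ: n·r = n·N gives 4x + y = 7.
cos θ = |n₁·n₂| / (|n₁||n₂|) = |-10| / (√9 · √17).
θ = arccos(0.80845) ≈ 36.06°.

36.06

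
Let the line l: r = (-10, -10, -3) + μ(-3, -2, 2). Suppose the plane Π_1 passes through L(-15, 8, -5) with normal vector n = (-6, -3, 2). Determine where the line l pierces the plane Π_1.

(-7, -8, -5)

Π_1: n·r = n·L gives -6x - 3y + 2z = 56.
Substitute r = (-10, -10, -3) + t(-3, -2, 2) into the plane: 84 + 28t = 56, so t = -1.
Intersection: (-10, -10, -3) + (-1)·(-3, -2, 2) = (-7, -8, -5).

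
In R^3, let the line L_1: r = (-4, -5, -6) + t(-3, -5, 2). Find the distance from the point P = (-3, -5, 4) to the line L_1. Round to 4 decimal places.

9.6641

Taking (-4, -5, -6) on L_1 with direction v = (-3, -5, 2): w = P − (-4, -5, -6) = (1, 0, 10), and w × v = (50, -32, -5).
Distance = |w × v| / |v| = √3549 / √38 ≈ 9.6641.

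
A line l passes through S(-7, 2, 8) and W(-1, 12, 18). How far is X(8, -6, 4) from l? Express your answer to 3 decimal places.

A direction vector for l is W − S = (6, 10, 10).
Taking (-7, 2, 8) on l with direction v = (6, 10, 10): w = X − (-7, 2, 8) = (15, -8, -4), and w × v = (-40, -174, 198).
Distance = |w × v| / |v| = √71080 / √236 ≈ 17.355.

17.355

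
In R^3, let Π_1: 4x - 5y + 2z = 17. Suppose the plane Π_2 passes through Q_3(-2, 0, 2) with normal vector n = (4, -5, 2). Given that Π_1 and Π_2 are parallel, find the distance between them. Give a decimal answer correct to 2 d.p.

3.13

Π_2: n·r = n·Q_3 gives 4x - 5y + 2z = -4.
Same normal n = (4, -5, 2) with |n| = √45; distance = |17 − (-4)| / |n| = 21/√45 ≈ 3.13.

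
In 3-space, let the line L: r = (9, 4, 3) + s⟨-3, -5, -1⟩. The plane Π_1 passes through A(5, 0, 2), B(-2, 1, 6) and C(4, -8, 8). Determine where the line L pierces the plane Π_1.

AB = (-7, 1, 4), AC = (-1, -8, 6); a normal to Π_1 is AB × AC = (38, 38, 57).
Using A: Π_1 has equation 38x + 38y + 57z = 304.
Substitute r = (9, 4, 3) + t(-3, -5, -1) into the plane: 665 + (-361)t = 304, so t = 1.
Intersection: (9, 4, 3) + 1·(-3, -5, -1) = (6, -1, 2).

(6, -1, 2)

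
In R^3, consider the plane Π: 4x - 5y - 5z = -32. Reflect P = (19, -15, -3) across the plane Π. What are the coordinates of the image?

λ = (n·P − d)/|n|² = (166 − (-32))/66 = 3.
Reflection = P − 2λn = (19, -15, -3) − 6·(4, -5, -5) = (-5, 15, 27).

(-5, 15, 27)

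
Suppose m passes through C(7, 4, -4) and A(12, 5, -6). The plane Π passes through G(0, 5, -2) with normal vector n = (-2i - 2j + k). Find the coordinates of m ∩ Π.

A direction vector for m is A − C = (5, 1, -2).
Π: n·r = n·G gives -2x - 2y + z = -12.
Substitute r = (7, 4, -4) + t(5, 1, -2) into the plane: -26 + (-14)t = -12, so t = -1.
Intersection: (7, 4, -4) + (-1)·(5, 1, -2) = (2, 3, -2).

(2, 3, -2)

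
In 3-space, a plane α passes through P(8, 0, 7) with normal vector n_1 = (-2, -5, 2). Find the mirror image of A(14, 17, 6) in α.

(2, -13, 18)

α: n_1·r = n_1·P gives -2x - 5y + 2z = -2.
λ = (n·A − d)/|n|² = (-101 − (-2))/33 = -3.
Reflection = A − 2λn = (14, 17, 6) − (-6)·(-2, -5, 2) = (2, -13, 18).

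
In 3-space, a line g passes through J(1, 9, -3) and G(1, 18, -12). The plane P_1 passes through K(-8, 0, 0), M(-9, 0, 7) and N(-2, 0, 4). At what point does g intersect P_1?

(1, 0, 6)

A direction vector for g is G − J = (0, 9, -9).
KM = (-1, 0, 7), KN = (6, 0, 4); a normal to P_1 is KM × KN = (0, 46, 0).
Using K: P_1 has equation 46y = 0.
Substitute r = (1, 9, -3) + t(0, 9, -9) into the plane: 414 + 414t = 0, so t = -1.
Intersection: (1, 9, -3) + (-1)·(0, 9, -9) = (1, 0, 6).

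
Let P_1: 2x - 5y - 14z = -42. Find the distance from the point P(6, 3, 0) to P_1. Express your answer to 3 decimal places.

2.600

n·P − d = (2)·(6) + (-5)·(3) + (-14)·(0) − (-42) = 39; |n| = √225.
Distance = |39| / √225 = 39/√225 ≈ 2.600.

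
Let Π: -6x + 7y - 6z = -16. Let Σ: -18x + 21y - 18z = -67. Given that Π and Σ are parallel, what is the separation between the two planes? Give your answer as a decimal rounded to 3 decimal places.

0.576

Rescale Σ by 1/3: -6x + 7y - 6z = -67/3. Then distance = |-16 − (-67/3)| / √121 ≈ 0.576.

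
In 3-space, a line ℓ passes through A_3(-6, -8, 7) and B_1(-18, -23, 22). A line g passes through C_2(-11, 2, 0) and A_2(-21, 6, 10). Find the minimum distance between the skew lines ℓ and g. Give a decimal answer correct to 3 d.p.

7.361

A direction vector for ℓ is B_1 − A_3 = (-12, -15, 15).
A direction vector for g is A_2 − C_2 = (-10, 4, 10).
Common perpendicular direction n = (-12, -15, 15) × (-10, 4, 10) = (-210, -30, -198).
With w = (-11, 2, 0) − (-6, -8, 7) = (-5, 10, -7), w · n = 2136.
Distance = |w · n| / |n| = |2136| / √84204 ≈ 7.361.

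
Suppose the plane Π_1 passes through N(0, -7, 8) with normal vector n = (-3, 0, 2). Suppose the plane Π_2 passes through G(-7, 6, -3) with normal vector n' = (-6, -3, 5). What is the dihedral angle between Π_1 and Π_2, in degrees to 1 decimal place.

21.8

Π_1: n·r = n·N gives -3x + 2z = 16.
Π_2: n'·r = n'·G gives -6x - 3y + 5z = 9.
cos θ = |n₁·n₂| / (|n₁||n₂|) = |28| / (√13 · √70).
θ = arccos(0.92819) ≈ 21.8°.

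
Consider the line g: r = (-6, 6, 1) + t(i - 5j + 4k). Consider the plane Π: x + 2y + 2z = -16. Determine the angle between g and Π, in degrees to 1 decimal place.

2.9

sin θ = |n·v| / (|n||v|) = |-1| / (√9 · √42) = 0.05143.
θ ≈ 2.9°.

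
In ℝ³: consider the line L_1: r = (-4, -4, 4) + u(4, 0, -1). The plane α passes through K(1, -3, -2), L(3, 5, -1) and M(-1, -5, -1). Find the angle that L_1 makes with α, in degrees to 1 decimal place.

KL = (2, 8, 1), KM = (-2, -2, 1); a normal to α is KL × KM = (10, -4, 12).
Using K: α has equation 10x - 4y + 12z = -2.
sin θ = |n·v| / (|n||v|) = |28| / (√260 · √17) = 0.42116.
θ ≈ 24.9°.

24.9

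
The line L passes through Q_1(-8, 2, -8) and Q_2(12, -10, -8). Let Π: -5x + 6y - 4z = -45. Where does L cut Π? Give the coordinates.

A direction vector for L is Q_2 − Q_1 = (20, -12, 0).
Substitute r = (-8, 2, -8) + t(20, -12, 0) into the plane: 84 + (-172)t = -45, so t = 3/4.
Intersection: (-8, 2, -8) + (3/4)·(20, -12, 0) = (7, -7, -8).

(7, -7, -8)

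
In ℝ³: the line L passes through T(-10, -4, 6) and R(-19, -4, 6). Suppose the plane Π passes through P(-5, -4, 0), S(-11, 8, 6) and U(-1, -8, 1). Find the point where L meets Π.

A direction vector for L is R − T = (-9, 0, 0).
PS = (-6, 12, 6), PU = (4, -4, 1); a normal to Π is PS × PU = (36, 30, -24).
Using P: Π has equation 36x + 30y - 24z = -300.
Substitute r = (-10, -4, 6) + t(-9, 0, 0) into the plane: -624 + (-324)t = -300, so t = -1.
Intersection: (-10, -4, 6) + (-1)·(-9, 0, 0) = (-1, -4, 6).

(-1, -4, 6)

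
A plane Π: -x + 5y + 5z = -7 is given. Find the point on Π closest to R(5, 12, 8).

Foot = R − λn with λ = (n·R − d)/|n|² = (95 − (-7))/51 = 2.
Foot = (5, 12, 8) − 2·(-1, 5, 5) = (7, 2, -2).

(7, 2, -2)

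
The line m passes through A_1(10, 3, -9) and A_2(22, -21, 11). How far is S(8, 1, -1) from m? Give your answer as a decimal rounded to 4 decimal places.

6.4631

A direction vector for m is A_2 − A_1 = (12, -24, 20).
Taking (10, 3, -9) on m with direction v = (12, -24, 20): w = S − (10, 3, -9) = (-2, -2, 8), and w × v = (152, 136, 72).
Distance = |w × v| / |v| = √46784 / √1120 ≈ 6.4631.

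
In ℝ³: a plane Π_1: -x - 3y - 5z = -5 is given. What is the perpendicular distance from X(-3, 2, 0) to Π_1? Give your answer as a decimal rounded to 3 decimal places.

n·X − d = (-1)·(-3) + (-3)·(2) + (-5)·(0) − (-5) = 2; |n| = √35.
Distance = |2| / √35 = 2/√35 ≈ 0.338.

0.338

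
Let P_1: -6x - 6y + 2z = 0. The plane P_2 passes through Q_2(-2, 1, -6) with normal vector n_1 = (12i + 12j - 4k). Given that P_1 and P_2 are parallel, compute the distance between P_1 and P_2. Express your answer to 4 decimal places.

P_2: n_1·r = n_1·Q_2 gives 12x + 12y - 4z = 12.
Rescale P_2 by 1/(-2): -6x - 6y + 2z = -6. Then distance = |0 − (-6)| / √76 ≈ 0.6882.

0.6882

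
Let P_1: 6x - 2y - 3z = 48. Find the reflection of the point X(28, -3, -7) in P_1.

λ = (n·X − d)/|n|² = (195 − 48)/49 = 3.
Reflection = X − 2λn = (28, -3, -7) − 6·(6, -2, -3) = (-8, 9, 11).

(-8, 9, 11)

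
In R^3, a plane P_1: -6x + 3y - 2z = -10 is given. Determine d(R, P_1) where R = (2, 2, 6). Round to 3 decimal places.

n·R − d = (-6)·(2) + (3)·(2) + (-2)·(6) − (-10) = -8; |n| = √49.
Distance = |-8| / √49 = 8/√49 ≈ 1.143.

1.143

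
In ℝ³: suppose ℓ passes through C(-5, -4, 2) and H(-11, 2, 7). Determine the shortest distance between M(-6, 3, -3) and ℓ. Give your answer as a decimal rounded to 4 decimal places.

A direction vector for ℓ is H − C = (-6, 6, 5).
Taking (-5, -4, 2) on ℓ with direction v = (-6, 6, 5): w = M − (-5, -4, 2) = (-1, 7, -5), and w × v = (65, 35, 36).
Distance = |w × v| / |v| = √6746 / √97 ≈ 8.3394.

8.3394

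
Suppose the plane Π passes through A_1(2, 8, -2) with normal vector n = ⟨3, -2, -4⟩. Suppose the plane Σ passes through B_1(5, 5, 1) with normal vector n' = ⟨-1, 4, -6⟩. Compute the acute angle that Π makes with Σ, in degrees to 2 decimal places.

Π: n·r = n·A_1 gives 3x - 2y - 4z = -2.
Σ: n'·r = n'·B_1 gives -x + 4y - 6z = 9.
cos θ = |n₁·n₂| / (|n₁||n₂|) = |13| / (√29 · √53).
θ = arccos(0.33159) ≈ 70.63°.

70.63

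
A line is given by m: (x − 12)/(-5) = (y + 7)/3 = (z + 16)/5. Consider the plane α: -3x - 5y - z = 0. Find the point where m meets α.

(-3, 2, -1)

m has direction (-5, 3, 5) through (12, -7, -16).
Substitute r = (12, -7, -16) + t(-5, 3, 5) into the plane: 15 + (-5)t = 0, so t = 3.
Intersection: (12, -7, -16) + 3·(-5, 3, 5) = (-3, 2, -1).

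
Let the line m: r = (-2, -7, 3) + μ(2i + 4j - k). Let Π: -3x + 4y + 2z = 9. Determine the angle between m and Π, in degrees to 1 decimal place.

sin θ = |n·v| / (|n||v|) = |8| / (√29 · √21) = 0.32418.
θ ≈ 18.9°.

18.9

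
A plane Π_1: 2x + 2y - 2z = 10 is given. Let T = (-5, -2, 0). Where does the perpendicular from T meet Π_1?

(-1, 2, -4)

Foot = T − λn with λ = (n·T − d)/|n|² = (-14 − 10)/12 = -2.
Foot = (-5, -2, 0) − (-2)·(2, 2, -2) = (-1, 2, -4).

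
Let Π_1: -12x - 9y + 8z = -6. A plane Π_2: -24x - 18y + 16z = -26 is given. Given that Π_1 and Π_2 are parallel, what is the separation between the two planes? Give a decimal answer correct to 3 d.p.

Rescale Π_2 by 1/2: -12x - 9y + 8z = -13. Then distance = |-6 − (-13)| / √289 ≈ 0.412.

0.412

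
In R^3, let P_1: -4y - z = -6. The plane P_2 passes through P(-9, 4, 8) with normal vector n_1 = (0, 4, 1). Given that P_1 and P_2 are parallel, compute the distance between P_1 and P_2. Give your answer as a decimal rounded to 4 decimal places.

P_2: n_1·r = n_1·P gives 4y + z = 24.
Rescale P_2 by 1/(-1): -4y - z = -24. Then distance = |-6 − (-24)| / √17 ≈ 4.3656.

4.3656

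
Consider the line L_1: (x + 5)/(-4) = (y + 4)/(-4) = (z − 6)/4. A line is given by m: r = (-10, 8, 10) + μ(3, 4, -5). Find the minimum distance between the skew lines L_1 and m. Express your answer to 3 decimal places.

L_1 has direction (-4, -4, 4) through (-5, -4, 6).
Common perpendicular direction n = (-4, -4, 4) × (3, 4, -5) = (4, -8, -4).
With w = (-10, 8, 10) − (-5, -4, 6) = (-5, 12, 4), w · n = -132.
Distance = |w · n| / |n| = |-132| / √96 ≈ 13.472.

13.472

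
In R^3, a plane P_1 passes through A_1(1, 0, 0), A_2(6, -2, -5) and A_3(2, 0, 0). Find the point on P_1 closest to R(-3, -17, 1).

A_1A_2 = (5, -2, -5), A_1A_3 = (1, 0, 0); a normal to P_1 is A_1A_2 × A_1A_3 = (0, -5, 2).
Using A_1: P_1 has equation -5y + 2z = 0.
Foot = R − λn with λ = (n·R − d)/|n|² = (87 − 0)/29 = 3.
Foot = (-3, -17, 1) − 3·(0, -5, 2) = (-3, -2, -5).

(-3, -2, -5)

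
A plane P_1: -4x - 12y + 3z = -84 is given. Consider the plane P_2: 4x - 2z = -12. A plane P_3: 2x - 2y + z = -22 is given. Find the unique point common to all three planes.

(-3, 8, 0)

Solving the 3×3 linear system -4x - 12y + 3z = -84, 4x - 2z = -12, 2x - 2y + z = -22 (e.g. by elimination or Cramer's rule, determinant = 88) gives (-3, 8, 0).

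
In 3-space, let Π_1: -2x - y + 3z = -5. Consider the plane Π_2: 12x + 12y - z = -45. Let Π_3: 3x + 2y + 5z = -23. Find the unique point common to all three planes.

Solving the 3×3 linear system -2x - y + 3z = -5, 12x + 12y - z = -45, 3x + 2y + 5z = -23 (e.g. by elimination or Cramer's rule, determinant = -97) gives (0, -4, -3).

(0, -4, -3)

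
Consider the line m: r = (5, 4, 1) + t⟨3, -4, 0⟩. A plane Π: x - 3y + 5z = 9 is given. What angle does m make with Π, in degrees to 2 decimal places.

30.47

sin θ = |n·v| / (|n||v|) = |15| / (√35 · √25) = 0.50709.
θ ≈ 30.47°.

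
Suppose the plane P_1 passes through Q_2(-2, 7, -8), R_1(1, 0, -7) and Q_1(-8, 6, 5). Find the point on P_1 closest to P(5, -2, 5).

Q_2R_1 = (3, -7, 1), Q_2Q_1 = (-6, -1, 13); a normal to P_1 is Q_2R_1 × Q_2Q_1 = (-90, -45, -45).
Using Q_2: P_1 has equation -90x - 45y - 45z = 225.
Foot = P − λn with λ = (n·P − d)/|n|² = (-585 − 225)/12150 = -1/15.
Foot = (5, -2, 5) − (-1/15)·(-90, -45, -45) = (-1, -5, 2).

(-1, -5, 2)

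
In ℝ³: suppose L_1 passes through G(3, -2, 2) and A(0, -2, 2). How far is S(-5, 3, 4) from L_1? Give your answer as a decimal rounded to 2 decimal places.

5.39

A direction vector for L_1 is A − G = (-3, 0, 0).
Taking (3, -2, 2) on L_1 with direction v = (-3, 0, 0): w = S − (3, -2, 2) = (-8, 5, 2), and w × v = (0, -6, 15).
Distance = |w × v| / |v| = √261 / √9 ≈ 5.39.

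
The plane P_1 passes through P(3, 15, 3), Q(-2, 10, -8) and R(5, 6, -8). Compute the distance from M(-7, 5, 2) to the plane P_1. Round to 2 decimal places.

PQ = (-5, -5, -11), PR = (2, -9, -11); a normal to P_1 is PQ × PR = (-44, -77, 55).
Using P: P_1 has equation -44x - 77y + 55z = -1122.
n·M − d = (-44)·(-7) + (-77)·(5) + (55)·(2) − (-1122) = 1155; |n| = √10890.
Distance = |1155| / √10890 = 1155/√10890 ≈ 11.07.

11.07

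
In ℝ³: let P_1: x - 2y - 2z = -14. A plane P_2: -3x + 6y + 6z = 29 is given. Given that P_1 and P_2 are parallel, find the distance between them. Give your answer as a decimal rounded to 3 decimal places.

Rescale P_2 by 1/(-3): x - 2y - 2z = -29/3. Then distance = |-14 − (-29/3)| / √9 ≈ 1.444.

1.444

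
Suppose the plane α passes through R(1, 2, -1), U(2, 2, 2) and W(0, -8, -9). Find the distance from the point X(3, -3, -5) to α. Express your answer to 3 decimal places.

2.343

RU = (1, 0, 3), RW = (-1, -10, -8); a normal to α is RU × RW = (30, 5, -10).
Using R: α has equation 30x + 5y - 10z = 50.
n·X − d = (30)·(3) + (5)·(-3) + (-10)·(-5) − 50 = 75; |n| = √1025.
Distance = |75| / √1025 = 75/√1025 ≈ 2.343.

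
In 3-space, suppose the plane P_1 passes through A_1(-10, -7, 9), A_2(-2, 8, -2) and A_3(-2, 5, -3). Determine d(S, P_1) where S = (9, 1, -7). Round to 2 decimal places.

8.55

A_1A_2 = (8, 15, -11), A_1A_3 = (8, 12, -12); a normal to P_1 is A_1A_2 × A_1A_3 = (-48, 8, -24).
Using A_1: P_1 has equation -48x + 8y - 24z = 208.
n·S − d = (-48)·(9) + (8)·(1) + (-24)·(-7) − 208 = -464; |n| = √2944.
Distance = |-464| / √2944 = 464/√2944 ≈ 8.55.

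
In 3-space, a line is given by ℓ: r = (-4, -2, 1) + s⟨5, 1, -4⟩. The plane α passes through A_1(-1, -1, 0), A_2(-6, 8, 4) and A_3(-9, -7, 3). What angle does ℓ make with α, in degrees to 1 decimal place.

13.2

A_1A_2 = (-5, 9, 4), A_1A_3 = (-8, -6, 3); a normal to α is A_1A_2 × A_1A_3 = (51, -17, 102).
Using A_1: α has equation 51x - 17y + 102z = -34.
sin θ = |n·v| / (|n||v|) = |-170| / (√13294 · √42) = 0.22751.
θ ≈ 13.2°.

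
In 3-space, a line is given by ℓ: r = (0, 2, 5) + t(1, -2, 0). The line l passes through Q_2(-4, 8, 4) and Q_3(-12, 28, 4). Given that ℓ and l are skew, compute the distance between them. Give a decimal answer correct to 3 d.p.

A direction vector for l is Q_3 − Q_2 = (-8, 20, 0).
Common perpendicular direction n = (1, -2, 0) × (-8, 20, 0) = (0, 0, 4).
With w = (-4, 8, 4) − (0, 2, 5) = (-4, 6, -1), w · n = -4.
Distance = |w · n| / |n| = |-4| / √16 ≈ 1.000.

1.000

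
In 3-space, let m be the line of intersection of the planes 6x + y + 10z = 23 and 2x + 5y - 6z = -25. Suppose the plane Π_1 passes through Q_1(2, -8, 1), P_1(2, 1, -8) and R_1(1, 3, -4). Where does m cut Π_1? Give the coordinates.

Direction of m: (6, 1, 10) × (2, 5, -6) = (-56, 56, 28).
A point on m: solving the two plane equations with x = -1 gives (-1, -1, 3).
Q_1P_1 = (0, 9, -9), Q_1R_1 = (-1, 11, -5); a normal to Π_1 is Q_1P_1 × Q_1R_1 = (54, 9, 9).
Using Q_1: Π_1 has equation 54x + 9y + 9z = 45.
Substitute r = (-1, -1, 3) + t(-56, 56, 28) into the plane: -36 + (-2268)t = 45, so t = -1/28.
Intersection: (-1, -1, 3) + (-1/28)·(-56, 56, 28) = (1, -3, 2).

(1, -3, 2)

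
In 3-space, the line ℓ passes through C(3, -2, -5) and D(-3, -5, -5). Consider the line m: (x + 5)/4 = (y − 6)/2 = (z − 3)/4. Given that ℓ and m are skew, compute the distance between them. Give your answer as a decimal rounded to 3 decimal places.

10.733

A direction vector for ℓ is D − C = (-6, -3, 0).
m has direction (4, 2, 4) through (-5, 6, 3).
Common perpendicular direction n = (-6, -3, 0) × (4, 2, 4) = (-12, 24, 0).
With w = (-5, 6, 3) − (3, -2, -5) = (-8, 8, 8), w · n = 288.
Distance = |w · n| / |n| = |288| / √720 ≈ 10.733.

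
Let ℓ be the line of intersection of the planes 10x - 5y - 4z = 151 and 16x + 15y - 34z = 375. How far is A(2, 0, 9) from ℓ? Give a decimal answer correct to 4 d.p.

17.7197

Direction of ℓ: (10, -5, -4) × (16, 15, -34) = (230, 276, 230).
A point on ℓ: solving the two plane equations with x = 9 gives (9, -5, -9).
Taking (9, -5, -9) on ℓ with direction v = (230, 276, 230): w = A − (9, -5, -9) = (-7, 5, 18), and w × v = (-3818, 5750, -3082).
Distance = |w × v| / |v| = √57138348 / √181976 ≈ 17.7197.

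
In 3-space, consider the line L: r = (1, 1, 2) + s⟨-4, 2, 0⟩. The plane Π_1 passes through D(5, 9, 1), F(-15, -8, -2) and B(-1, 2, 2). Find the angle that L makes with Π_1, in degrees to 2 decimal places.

DF = (-20, -17, -3), DB = (-6, -7, 1); a normal to Π_1 is DF × DB = (-38, 38, 38).
Using D: Π_1 has equation -38x + 38y + 38z = 190.
sin θ = |n·v| / (|n||v|) = |228| / (√4332 · √20) = 0.77460.
θ ≈ 50.77°.

50.77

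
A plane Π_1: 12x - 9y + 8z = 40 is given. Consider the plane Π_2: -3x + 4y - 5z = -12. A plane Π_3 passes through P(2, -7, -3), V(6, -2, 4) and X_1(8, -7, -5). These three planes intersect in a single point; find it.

(0, -8, -4)

PV = (4, 5, 7), PX_1 = (6, 0, -2); a normal to Π_3 is PV × PX_1 = (-10, 50, -30).
Using P: Π_3 has equation -10x + 50y - 30z = -280.
Solving the 3×3 linear system 12x - 9y + 8z = 40, -3x + 4y - 5z = -12, -10x + 50y - 30z = -280 (e.g. by elimination or Cramer's rule, determinant = 1040) gives (0, -8, -4).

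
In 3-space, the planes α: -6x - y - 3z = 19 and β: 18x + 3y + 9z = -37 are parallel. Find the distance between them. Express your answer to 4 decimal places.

Rescale β by 1/(-3): -6x - y - 3z = 37/3. Then distance = |19 − (37/3)| / √46 ≈ 0.9829.

0.9829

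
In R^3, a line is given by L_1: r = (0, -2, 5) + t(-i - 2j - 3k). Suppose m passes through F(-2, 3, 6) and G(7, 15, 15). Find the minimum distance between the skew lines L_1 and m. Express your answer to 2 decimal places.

4.59

A direction vector for m is G − F = (9, 12, 9).
Common perpendicular direction n = (-1, -2, -3) × (9, 12, 9) = (18, -18, 6).
With w = (-2, 3, 6) − (0, -2, 5) = (-2, 5, 1), w · n = -120.
Distance = |w · n| / |n| = |-120| / √684 ≈ 4.59.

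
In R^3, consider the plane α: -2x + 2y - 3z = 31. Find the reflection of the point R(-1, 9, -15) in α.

λ = (n·R − d)/|n|² = (65 − 31)/17 = 2.
Reflection = R − 2λn = (-1, 9, -15) − 4·(-2, 2, -3) = (7, 1, -3).

(7, 1, -3)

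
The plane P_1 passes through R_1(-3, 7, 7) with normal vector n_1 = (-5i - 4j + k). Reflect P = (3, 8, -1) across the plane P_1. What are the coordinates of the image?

(-7, 0, 1)

P_1: n_1·r = n_1·R_1 gives -5x - 4y + z = -6.
λ = (n·P − d)/|n|² = (-48 − (-6))/42 = -1.
Reflection = P − 2λn = (3, 8, -1) − (-2)·(-5, -4, 1) = (-7, 0, 1).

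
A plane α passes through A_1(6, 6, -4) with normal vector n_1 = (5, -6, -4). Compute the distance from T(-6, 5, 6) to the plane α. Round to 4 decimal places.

α: n_1·r = n_1·A_1 gives 5x - 6y - 4z = 10.
n·T − d = (5)·(-6) + (-6)·(5) + (-4)·(6) − 10 = -94; |n| = √77.
Distance = |-94| / √77 = 94/√77 ≈ 10.7123.

10.7123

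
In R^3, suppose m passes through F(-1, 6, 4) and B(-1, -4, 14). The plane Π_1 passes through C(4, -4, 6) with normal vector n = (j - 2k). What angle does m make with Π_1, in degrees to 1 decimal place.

71.6

A direction vector for m is B − F = (0, -10, 10).
Π_1: n·r = n·C gives y - 2z = -16.
sin θ = |n·v| / (|n||v|) = |-30| / (√5 · √200) = 0.94868.
θ ≈ 71.6°.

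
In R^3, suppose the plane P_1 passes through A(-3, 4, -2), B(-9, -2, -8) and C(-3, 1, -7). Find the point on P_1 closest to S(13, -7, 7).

(7, 8, -2)

AB = (-6, -6, -6), AC = (0, -3, -5); a normal to P_1 is AB × AC = (12, -30, 18).
Using A: P_1 has equation 12x - 30y + 18z = -192.
Foot = S − λn with λ = (n·S − d)/|n|² = (492 − (-192))/1368 = 1/2.
Foot = (13, -7, 7) − (1/2)·(12, -30, 18) = (7, 8, -2).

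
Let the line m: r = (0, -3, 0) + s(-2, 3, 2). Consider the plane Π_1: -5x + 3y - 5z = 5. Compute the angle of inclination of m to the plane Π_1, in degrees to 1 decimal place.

16.5

sin θ = |n·v| / (|n||v|) = |9| / (√59 · √17) = 0.28418.
θ ≈ 16.5°.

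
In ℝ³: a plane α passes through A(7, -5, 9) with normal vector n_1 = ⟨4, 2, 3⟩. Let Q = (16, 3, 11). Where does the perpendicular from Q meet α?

α: n_1·r = n_1·A gives 4x + 2y + 3z = 45.
Foot = Q − λn with λ = (n·Q − d)/|n|² = (103 − 45)/29 = 2.
Foot = (16, 3, 11) − 2·(4, 2, 3) = (8, -1, 5).

(8, -1, 5)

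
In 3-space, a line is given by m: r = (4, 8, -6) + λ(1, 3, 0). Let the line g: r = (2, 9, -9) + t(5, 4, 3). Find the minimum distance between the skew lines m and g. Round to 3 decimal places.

Common perpendicular direction n = (1, 3, 0) × (5, 4, 3) = (9, -3, -11).
With w = (2, 9, -9) − (4, 8, -6) = (-2, 1, -3), w · n = 12.
Distance = |w · n| / |n| = |12| / √211 ≈ 0.826.

0.826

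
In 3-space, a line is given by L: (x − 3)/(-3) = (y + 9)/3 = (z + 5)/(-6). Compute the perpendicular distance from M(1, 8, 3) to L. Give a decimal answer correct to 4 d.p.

L has direction (-3, 3, -6) through (3, -9, -5).
Taking (3, -9, -5) on L with direction v = (-3, 3, -6): w = M − (3, -9, -5) = (-2, 17, 8), and w × v = (-126, -36, 45).
Distance = |w × v| / |v| = √19197 / √54 ≈ 18.8547.

18.8547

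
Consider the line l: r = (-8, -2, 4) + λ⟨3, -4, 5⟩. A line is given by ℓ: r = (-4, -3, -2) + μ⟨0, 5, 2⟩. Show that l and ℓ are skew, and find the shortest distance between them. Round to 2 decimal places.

5.88

Common perpendicular direction n = (3, -4, 5) × (0, 5, 2) = (-33, -6, 15).
With w = (-4, -3, -2) − (-8, -2, 4) = (4, -1, -6), w · n = -216.
Since n ≠ 0 the lines are not parallel, and w · n = -216 ≠ 0 so they do not intersect; hence they are skew.
Distance = |w · n| / |n| = |-216| / √1350 ≈ 5.88.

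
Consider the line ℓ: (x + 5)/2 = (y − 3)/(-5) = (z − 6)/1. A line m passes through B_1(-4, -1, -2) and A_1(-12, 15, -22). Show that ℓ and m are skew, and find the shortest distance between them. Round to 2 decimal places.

ℓ has direction (2, -5, 1) through (-5, 3, 6).
A direction vector for m is A_1 − B_1 = (-8, 16, -20).
Common perpendicular direction n = (2, -5, 1) × (-8, 16, -20) = (84, 32, -8).
With w = (-4, -1, -2) − (-5, 3, 6) = (1, -4, -8), w · n = 20.
Since n ≠ 0 the lines are not parallel, and w · n = 20 ≠ 0 so they do not intersect; hence they are skew.
Distance = |w · n| / |n| = |20| / √8144 ≈ 0.22.

0.22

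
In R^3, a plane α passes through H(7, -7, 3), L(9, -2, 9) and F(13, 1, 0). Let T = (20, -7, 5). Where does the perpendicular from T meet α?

(11, -1, 3)

HL = (2, 5, 6), HF = (6, 8, -3); a normal to α is HL × HF = (-63, 42, -14).
Using H: α has equation -63x + 42y - 14z = -777.
Foot = T − λn with λ = (n·T − d)/|n|² = (-1624 − (-777))/5929 = -1/7.
Foot = (20, -7, 5) − (-1/7)·(-63, 42, -14) = (11, -1, 3).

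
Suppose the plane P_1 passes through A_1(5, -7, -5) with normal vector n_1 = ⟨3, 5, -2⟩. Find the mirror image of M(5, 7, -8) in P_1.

P_1: n_1·r = n_1·A_1 gives 3x + 5y - 2z = -10.
λ = (n·M − d)/|n|² = (66 − (-10))/38 = 2.
Reflection = M − 2λn = (5, 7, -8) − 4·(3, 5, -2) = (-7, -13, 0).

(-7, -13, 0)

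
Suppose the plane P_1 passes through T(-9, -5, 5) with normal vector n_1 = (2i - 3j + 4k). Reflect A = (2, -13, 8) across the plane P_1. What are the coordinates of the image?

P_1: n_1·r = n_1·T gives 2x - 3y + 4z = 17.
λ = (n·A − d)/|n|² = (75 − 17)/29 = 2.
Reflection = A − 2λn = (2, -13, 8) − 4·(2, -3, 4) = (-6, -1, -8).

(-6, -1, -8)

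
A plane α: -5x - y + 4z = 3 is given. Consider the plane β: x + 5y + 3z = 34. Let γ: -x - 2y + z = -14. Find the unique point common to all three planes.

(-3, 8, -1)

Solving the 3×3 linear system -5x - y + 4z = 3, x + 5y + 3z = 34, -x - 2y + z = -14 (e.g. by elimination or Cramer's rule, determinant = -39) gives (-3, 8, -1).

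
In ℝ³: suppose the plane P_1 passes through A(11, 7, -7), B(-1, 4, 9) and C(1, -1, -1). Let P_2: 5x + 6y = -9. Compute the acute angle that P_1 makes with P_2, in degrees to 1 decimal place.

AB = (-12, -3, 16), AC = (-10, -8, 6); a normal to P_1 is AB × AC = (110, -88, 66).
Using A: P_1 has equation 110x - 88y + 66z = 132.
cos θ = |n₁·n₂| / (|n₁||n₂|) = |22| / (√24200 · √61).
θ = arccos(0.01811) ≈ 89.0°.

89.0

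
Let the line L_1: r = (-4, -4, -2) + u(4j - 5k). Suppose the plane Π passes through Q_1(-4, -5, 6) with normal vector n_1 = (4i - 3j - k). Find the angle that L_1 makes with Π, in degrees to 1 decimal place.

Π: n_1·r = n_1·Q_1 gives 4x - 3y - z = -7.
sin θ = |n·v| / (|n||v|) = |-7| / (√26 · √41) = 0.21440.
θ ≈ 12.4°.

12.4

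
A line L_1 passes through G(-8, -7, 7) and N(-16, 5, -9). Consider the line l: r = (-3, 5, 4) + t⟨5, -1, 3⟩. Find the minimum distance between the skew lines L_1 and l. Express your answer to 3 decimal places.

A direction vector for L_1 is N − G = (-8, 12, -16).
Common perpendicular direction n = (-8, 12, -16) × (5, -1, 3) = (20, -56, -52).
With w = (-3, 5, 4) − (-8, -7, 7) = (5, 12, -3), w · n = -416.
Distance = |w · n| / |n| = |-416| / √6240 ≈ 5.266.

5.266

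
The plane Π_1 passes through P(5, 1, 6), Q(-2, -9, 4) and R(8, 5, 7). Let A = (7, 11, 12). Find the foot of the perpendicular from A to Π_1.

PQ = (-7, -10, -2), PR = (3, 4, 1); a normal to Π_1 is PQ × PR = (-2, 1, 2).
Using P: Π_1 has equation -2x + y + 2z = 3.
Foot = A − λn with λ = (n·A − d)/|n|² = (21 − 3)/9 = 2.
Foot = (7, 11, 12) − 2·(-2, 1, 2) = (11, 9, 8).

(11, 9, 8)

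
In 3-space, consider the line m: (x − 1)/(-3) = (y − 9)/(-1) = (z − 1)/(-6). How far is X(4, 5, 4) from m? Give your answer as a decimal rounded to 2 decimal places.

m has direction (-3, -1, -6) through (1, 9, 1).
Taking (1, 9, 1) on m with direction v = (-3, -1, -6): w = X − (1, 9, 1) = (3, -4, 3), and w × v = (27, 9, -15).
Distance = |w × v| / |v| = √1035 / √46 ≈ 4.74.

4.74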